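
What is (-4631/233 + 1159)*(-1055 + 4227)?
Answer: 841899552/233 ≈ 3.6133e+6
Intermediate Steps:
(-4631/233 + 1159)*(-1055 + 4227) = (-4631*1/233 + 1159)*3172 = (-4631/233 + 1159)*3172 = (265416/233)*3172 = 841899552/233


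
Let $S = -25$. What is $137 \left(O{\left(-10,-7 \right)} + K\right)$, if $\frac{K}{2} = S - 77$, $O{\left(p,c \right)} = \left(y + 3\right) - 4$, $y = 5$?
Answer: $-27400$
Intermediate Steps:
$O{\left(p,c \right)} = 4$ ($O{\left(p,c \right)} = \left(5 + 3\right) - 4 = 8 - 4 = 4$)
$K = -204$ ($K = 2 \left(-25 - 77\right) = 2 \left(-102\right) = -204$)
$137 \left(O{\left(-10,-7 \right)} + K\right) = 137 \left(4 - 204\right) = 137 \left(-200\right) = -27400$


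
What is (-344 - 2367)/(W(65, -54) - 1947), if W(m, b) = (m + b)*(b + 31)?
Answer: 2711/2200 ≈ 1.2323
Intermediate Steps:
W(m, b) = (31 + b)*(b + m) (W(m, b) = (b + m)*(31 + b) = (31 + b)*(b + m))
(-344 - 2367)/(W(65, -54) - 1947) = (-344 - 2367)/(((-54)² + 31*(-54) + 31*65 - 54*65) - 1947) = -2711/((2916 - 1674 + 2015 - 3510) - 1947) = -2711/(-253 - 1947) = -2711/(-2200) = -2711*(-1/2200) = 2711/2200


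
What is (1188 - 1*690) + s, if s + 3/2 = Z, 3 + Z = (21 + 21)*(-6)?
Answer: 483/2 ≈ 241.50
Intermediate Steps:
Z = -255 (Z = -3 + (21 + 21)*(-6) = -3 + 42*(-6) = -3 - 252 = -255)
s = -513/2 (s = -3/2 - 255 = -513/2 ≈ -256.50)
(1188 - 1*690) + s = (1188 - 1*690) - 513/2 = (1188 - 690) - 513/2 = 498 - 513/2 = 483/2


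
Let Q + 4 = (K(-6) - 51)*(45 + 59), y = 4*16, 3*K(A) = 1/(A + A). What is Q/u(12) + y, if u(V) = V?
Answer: -20443/54 ≈ -378.57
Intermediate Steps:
K(A) = 1/(6*A) (K(A) = 1/(3*(A + A)) = 1/(3*((2*A))) = (1/(2*A))/3 = 1/(6*A))
y = 64
Q = -47798/9 (Q = -4 + ((1/6)/(-6) - 51)*(45 + 59) = -4 + ((1/6)*(-1/6) - 51)*104 = -4 + (-1/36 - 51)*104 = -4 - 1837/36*104 = -4 - 47762/9 = -47798/9 ≈ -5310.9)
Q/u(12) + y = -47798/9/12 + 64 = -47798/9*1/12 + 64 = -23899/54 + 64 = -20443/54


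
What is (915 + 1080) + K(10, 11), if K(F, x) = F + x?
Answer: 2016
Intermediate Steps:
(915 + 1080) + K(10, 11) = (915 + 1080) + (10 + 11) = 1995 + 21 = 2016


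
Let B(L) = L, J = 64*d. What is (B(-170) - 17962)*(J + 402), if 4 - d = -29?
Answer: -45583848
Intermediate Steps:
d = 33 (d = 4 - 1*(-29) = 4 + 29 = 33)
J = 2112 (J = 64*33 = 2112)
(B(-170) - 17962)*(J + 402) = (-170 - 17962)*(2112 + 402) = -18132*2514 = -45583848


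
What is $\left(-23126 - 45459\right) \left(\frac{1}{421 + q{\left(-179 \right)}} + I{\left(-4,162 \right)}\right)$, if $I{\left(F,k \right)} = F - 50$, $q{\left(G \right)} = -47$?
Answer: $\frac{125915825}{34} \approx 3.7034 \cdot 10^{6}$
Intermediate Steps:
$I{\left(F,k \right)} = -50 + F$
$\left(-23126 - 45459\right) \left(\frac{1}{421 + q{\left(-179 \right)}} + I{\left(-4,162 \right)}\right) = \left(-23126 - 45459\right) \left(\frac{1}{421 - 47} - 54\right) = - 68585 \left(\frac{1}{374} - 54\right) = \left(-68585\right) \left(- \frac{20195}{374}\right) = \frac{125915825}{34}$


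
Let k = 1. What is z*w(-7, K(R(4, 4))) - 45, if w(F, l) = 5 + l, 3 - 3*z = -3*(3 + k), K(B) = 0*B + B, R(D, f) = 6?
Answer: 10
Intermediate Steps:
K(B) = B (K(B) = 0 + B = B)
z = 5 (z = 1 - (-1)*(3 + 1) = 1 - (-1)*4 = 1 - 1/3*(-12) = 1 + 4 = 5)
z*w(-7, K(R(4, 4))) - 45 = 5*(5 + 6) - 45 = 5*11 - 45 = 55 - 45 = 10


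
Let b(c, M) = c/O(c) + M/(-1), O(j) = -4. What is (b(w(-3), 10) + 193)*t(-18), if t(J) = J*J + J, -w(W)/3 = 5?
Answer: 114291/2 ≈ 57146.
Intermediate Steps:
w(W) = -15 (w(W) = -3*5 = -15)
t(J) = J + J² (t(J) = J² + J = J + J²)
b(c, M) = -M - c/4 (b(c, M) = c/(-4) + M/(-1) = c*(-¼) + M*(-1) = -c/4 - M = -M - c/4)
(b(w(-3), 10) + 193)*t(-18) = ((-1*10 - ¼*(-15)) + 193)*(-18*(1 - 18)) = ((-10 + 15/4) + 193)*(-18*(-17)) = (-25/4 + 193)*306 = (747/4)*306 = 114291/2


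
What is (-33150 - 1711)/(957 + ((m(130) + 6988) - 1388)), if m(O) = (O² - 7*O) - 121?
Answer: -34861/22426 ≈ -1.5545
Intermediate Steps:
m(O) = -121 + O² - 7*O
(-33150 - 1711)/(957 + ((m(130) + 6988) - 1388)) = (-33150 - 1711)/(957 + (((-121 + 130² - 7*130) + 6988) - 1388)) = -34861/(957 + (((-121 + 16900 - 910) + 6988) - 1388)) = -34861/(957 + ((15869 + 6988) - 1388)) = -34861/(957 + (22857 - 1388)) = -34861/(957 + 21469) = -34861/22426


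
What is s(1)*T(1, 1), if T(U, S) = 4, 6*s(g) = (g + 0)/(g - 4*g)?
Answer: -2/9 ≈ -0.22222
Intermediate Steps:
s(g) = -1/18 (s(g) = ((g + 0)/(g - 4*g))/6 = (g/((-3*g)))/6 = (g*(-1/(3*g)))/6 = (⅙)*(-⅓) = -1/18)
s(1)*T(1, 1) = -1/18*4 = -2/9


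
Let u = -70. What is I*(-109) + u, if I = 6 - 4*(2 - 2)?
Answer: -724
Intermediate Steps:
I = 6 (I = 6 - 4*0 = 6 + 0 = 6)
I*(-109) + u = 6*(-109) - 70 = -654 - 70 = -724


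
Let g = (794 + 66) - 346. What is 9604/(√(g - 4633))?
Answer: -9604*I*√4119/4119 ≈ -149.64*I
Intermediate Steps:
g = 514 (g = 860 - 346 = 514)
9604/(√(g - 4633)) = 9604/(√(514 - 4633)) = 9604/(√(-4119)) = 9604/((I*√4119)) = 9604*(-I*√4119/4119) = -9604*I*√4119/4119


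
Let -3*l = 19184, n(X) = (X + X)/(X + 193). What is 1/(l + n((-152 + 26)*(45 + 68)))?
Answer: -42135/269353852 ≈ -0.00015643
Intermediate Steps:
n(X) = 2*X/(193 + X) (n(X) = (2*X)/(193 + X) = 2*X/(193 + X))
l = -19184/3 (l = -⅓*19184 = -19184/3 ≈ -6394.7)
1/(l + n((-152 + 26)*(45 + 68))) = 1/(-19184/3 + 2*((-152 + 26)*(45 + 68))/(193 + (-152 + 26)*(45 + 68))) = 1/(-19184/3 + 2*(-126*113)/(193 - 126*113)) = 1/(-19184/3 + 2*(-14238)/(193 - 14238)) = 1/(-19184/3 + 2*(-14238)/(-14045)) = 1/(-19184/3 + 2*(-14238)*(-1/14045)) = 1/(-19184/3 + 28476/14045) = 1/(-269353852/42135) = -42135/269353852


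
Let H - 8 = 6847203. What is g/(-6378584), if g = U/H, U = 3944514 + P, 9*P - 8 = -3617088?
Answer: -15941773/196539797381508 ≈ -8.1112e-8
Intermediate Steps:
P = -3617080/9 (P = 8/9 + (1/9)*(-3617088) = 8/9 - 1205696/3 = -3617080/9 ≈ -4.0190e+5)
U = 31883546/9 (U = 3944514 - 3617080/9 = 31883546/9 ≈ 3.5426e+6)
H = 6847211 (H = 8 + 6847203 = 6847211)
g = 31883546/61624899 (g = (31883546/9)/6847211 = (31883546/9)*(1/6847211) = 31883546/61624899 ≈ 0.51738)
g/(-6378584) = (31883546/61624899)/(-6378584) = (31883546/61624899)*(-1/6378584) = -15941773/196539797381508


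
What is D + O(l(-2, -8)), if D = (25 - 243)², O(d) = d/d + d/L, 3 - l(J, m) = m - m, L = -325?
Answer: 15445622/325 ≈ 47525.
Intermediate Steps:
l(J, m) = 3 (l(J, m) = 3 - (m - m) = 3 - 1*0 = 3 + 0 = 3)
O(d) = 1 - d/325 (O(d) = d/d + d/(-325) = 1 + d*(-1/325) = 1 - d/325)
D = 47524 (D = (-218)² = 47524)
D + O(l(-2, -8)) = 47524 + (1 - 1/325*3) = 47524 + (1 - 3/325) = 47524 + 322/325 = 15445622/325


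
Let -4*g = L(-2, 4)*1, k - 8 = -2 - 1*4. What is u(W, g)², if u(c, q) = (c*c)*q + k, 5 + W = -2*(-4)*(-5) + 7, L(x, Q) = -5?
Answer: 3265249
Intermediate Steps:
k = 2 (k = 8 + (-2 - 1*4) = 8 + (-2 - 4) = 8 - 6 = 2)
g = 5/4 (g = -(-5)/4 = -¼*(-5) = 5/4 ≈ 1.2500)
W = -38 (W = -5 + (-2*(-4)*(-5) + 7) = -5 + (8*(-5) + 7) = -5 + (-40 + 7) = -5 - 33 = -38)
u(c, q) = 2 + q*c² (u(c, q) = (c*c)*q + 2 = c²*q + 2 = q*c² + 2 = 2 + q*c²)
u(W, g)² = (2 + (5/4)*(-38)²)² = (2 + (5/4)*1444)² = (2 + 1805)² = 1807² = 3265249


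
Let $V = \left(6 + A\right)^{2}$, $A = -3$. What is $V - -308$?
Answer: $317$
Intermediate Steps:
$V = 9$ ($V = \left(6 - 3\right)^{2} = 3^{2} = 9$)
$V - -308 = 9 - -308 = 9 + 308 = 317$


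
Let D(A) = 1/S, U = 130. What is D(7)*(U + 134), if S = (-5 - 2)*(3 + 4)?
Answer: -264/49 ≈ -5.3878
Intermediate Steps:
S = -49 (S = -7*7 = -49)
D(A) = -1/49 (D(A) = 1/(-49) = -1/49)
D(7)*(U + 134) = -(130 + 134)/49 = -1/49*264 = -264/49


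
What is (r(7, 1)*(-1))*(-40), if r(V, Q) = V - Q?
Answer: 240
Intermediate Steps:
(r(7, 1)*(-1))*(-40) = ((7 - 1*1)*(-1))*(-40) = ((7 - 1)*(-1))*(-40) = (6*(-1))*(-40) = -6*(-40) = 240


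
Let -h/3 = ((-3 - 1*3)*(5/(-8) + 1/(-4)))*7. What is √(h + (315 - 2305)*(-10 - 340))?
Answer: √2785559/2 ≈ 834.50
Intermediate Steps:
h = -441/4 (h = -3*(-3 - 1*3)*(5/(-8) + 1/(-4))*7 = -3*(-3 - 3)*(5*(-⅛) + 1*(-¼))*7 = -3*(-6*(-5/8 - ¼))*7 = -3*(-6*(-7/8))*7 = -63*7/4 = -3*147/4 = -441/4 ≈ -110.25)
√(h + (315 - 2305)*(-10 - 340)) = √(-441/4 + (315 - 2305)*(-10 - 340)) = √(-441/4 - 1990*(-350)) = √(-441/4 + 696500) = √(2785559/4) = √2785559/2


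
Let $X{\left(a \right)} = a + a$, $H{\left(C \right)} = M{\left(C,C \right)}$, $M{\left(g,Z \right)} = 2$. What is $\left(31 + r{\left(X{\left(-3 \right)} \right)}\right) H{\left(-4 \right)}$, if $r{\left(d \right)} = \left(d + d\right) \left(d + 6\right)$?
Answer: $62$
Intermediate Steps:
$H{\left(C \right)} = 2$
$X{\left(a \right)} = 2 a$
$r{\left(d \right)} = 2 d \left(6 + d\right)$
$\left(31 + r{\left(X{\left(-3 \right)} \right)}\right) H{\left(-4 \right)} = \left(31 + 2 \cdot 2 \left(-3\right) \left(6 + 2 \left(-3\right)\right)\right) 2 = \left(31 + 2 \left(-6\right) \left(6 - 6\right)\right) 2 = \left(31 + 2 \left(-6\right) 0\right) 2 = \left(31 + 0\right) 2 = 31 \cdot 2 = 62$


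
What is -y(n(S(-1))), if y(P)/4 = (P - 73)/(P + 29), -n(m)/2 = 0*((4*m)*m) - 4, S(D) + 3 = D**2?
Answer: 260/37 ≈ 7.0270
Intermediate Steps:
S(D) = -3 + D**2
n(m) = 8 (n(m) = -2*(0*((4*m)*m) - 4) = -2*(0*(4*m**2) - 4) = -2*(0 - 4) = -2*(-4) = 8)
y(P) = 4*(-73 + P)/(29 + P) (y(P) = 4*((P - 73)/(P + 29)) = 4*((-73 + P)/(29 + P)) = 4*(-73 + P)/(29 + P))
-y(n(S(-1))) = -4*(-73 + 8)/(29 + 8) = -4*(-65)/37 = -1*(-260/37) = 260/37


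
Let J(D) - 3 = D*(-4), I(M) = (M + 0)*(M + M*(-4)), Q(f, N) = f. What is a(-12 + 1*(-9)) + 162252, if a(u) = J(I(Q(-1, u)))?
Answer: 162267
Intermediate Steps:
I(M) = -3*M² (I(M) = M*(M - 4*M) = M*(-3*M) = -3*M²)
J(D) = 3 - 4*D (J(D) = 3 + D*(-4) = 3 - 4*D)
a(u) = 15 (a(u) = 3 - (-12)*(-1)² = 3 - (-12) = 3 - 4*(-3) = 3 + 12 = 15)
a(-12 + 1*(-9)) + 162252 = 15 + 162252 = 162267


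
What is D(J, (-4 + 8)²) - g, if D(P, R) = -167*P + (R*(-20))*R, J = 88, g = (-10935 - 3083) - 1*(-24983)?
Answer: -30781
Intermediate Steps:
g = 10965 (g = -14018 + 24983 = 10965)
D(P, R) = -167*P - 20*R² (D(P, R) = -167*P + (-20*R)*R = -167*P - 20*R²)
D(J, (-4 + 8)²) - g = (-167*88 - 20*(-4 + 8)⁴) - 1*10965 = (-14696 - 20*(4²)²) - 10965 = (-14696 - 20*16²) - 10965 = (-14696 - 20*256) - 10965 = (-14696 - 5120) - 10965 = -19816 - 10965 = -30781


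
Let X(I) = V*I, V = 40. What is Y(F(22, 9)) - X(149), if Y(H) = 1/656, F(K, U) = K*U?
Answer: -3909759/656 ≈ -5960.0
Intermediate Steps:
X(I) = 40*I
Y(H) = 1/656
Y(F(22, 9)) - X(149) = 1/656 - 40*149 = 1/656 - 1*5960 = 1/656 - 5960 = -3909759/656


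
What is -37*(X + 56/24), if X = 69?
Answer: -7918/3 ≈ -2639.3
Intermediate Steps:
-37*(X + 56/24) = -37*(69 + 56/24) = -37*(69 + 56*(1/24)) = -37*(69 + 7/3) = -37*214/3 = -7918/3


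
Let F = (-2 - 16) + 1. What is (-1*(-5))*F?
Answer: -85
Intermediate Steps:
F = -17 (F = -18 + 1 = -17)
(-1*(-5))*F = -1*(-5)*(-17) = 5*(-17) = -85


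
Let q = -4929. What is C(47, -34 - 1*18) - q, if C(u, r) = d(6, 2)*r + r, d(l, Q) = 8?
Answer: 4461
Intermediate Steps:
C(u, r) = 9*r (C(u, r) = 8*r + r = 9*r)
C(47, -34 - 1*18) - q = 9*(-34 - 1*18) - 1*(-4929) = 9*(-34 - 18) + 4929 = 9*(-52) + 4929 = -468 + 4929 = 4461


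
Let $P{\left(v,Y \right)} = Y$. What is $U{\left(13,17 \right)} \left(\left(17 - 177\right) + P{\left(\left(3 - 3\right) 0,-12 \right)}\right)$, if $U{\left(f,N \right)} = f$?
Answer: $-2236$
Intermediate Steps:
$U{\left(13,17 \right)} \left(\left(17 - 177\right) + P{\left(\left(3 - 3\right) 0,-12 \right)}\right) = 13 \left(\left(17 - 177\right) - 12\right) = 13 \left(-160 - 12\right) = 13 \left(-172\right) = -2236$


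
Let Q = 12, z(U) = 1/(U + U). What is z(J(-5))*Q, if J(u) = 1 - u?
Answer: 1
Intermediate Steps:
z(U) = 1/(2*U)
z(J(-5))*Q = (1/(2*(1 - 1*(-5))))*12 = (1/(2*(1 + 5)))*12 = ((½)/6)*12 = ((½)*(⅙))*12 = (1/12)*12 = 1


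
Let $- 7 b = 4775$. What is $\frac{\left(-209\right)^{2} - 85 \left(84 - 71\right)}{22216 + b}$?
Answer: $\frac{298032}{150737} \approx 1.9772$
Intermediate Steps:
$b = - \frac{4775}{7}$ ($b = \left(- \frac{1}{7}\right) 4775 = - \frac{4775}{7} \approx -682.14$)
$\frac{\left(-209\right)^{2} - 85 \left(84 - 71\right)}{22216 + b} = \frac{\left(-209\right)^{2} - 85 \left(84 - 71\right)}{22216 - \frac{4775}{7}} = \frac{43681 - 1105}{\frac{150737}{7}} = \left(43681 - 1105\right) \frac{7}{150737} = 42576 \cdot \frac{7}{150737} = \frac{298032}{150737}$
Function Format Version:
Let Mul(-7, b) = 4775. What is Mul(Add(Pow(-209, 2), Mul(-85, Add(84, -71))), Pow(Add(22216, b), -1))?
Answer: Rational(298032, 150737) ≈ 1.9772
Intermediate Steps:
b = Rational(-4775, 7) (b = Mul(Rational(-1, 7), 4775) = Rational(-4775, 7) ≈ -682.14)
Mul(Add(Pow(-209, 2), Mul(-85, Add(84, -71))), Pow(Add(22216, b), -1)) = Mul(Add(Pow(-209, 2), Mul(-85, Add(84, -71))), Pow(Add(22216, Rational(-4775, 7)), -1)) = Mul(Add(43681, Mul(-85, 13)), Pow(Rational(150737, 7), -1)) = Mul(Add(43681, -1105), Rational(7, 150737)) = Mul(42576, Rational(7, 150737)) = Rational(298032, 150737)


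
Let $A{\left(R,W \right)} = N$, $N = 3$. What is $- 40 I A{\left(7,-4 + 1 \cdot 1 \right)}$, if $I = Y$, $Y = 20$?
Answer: $-2400$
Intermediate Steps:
$A{\left(R,W \right)} = 3$
$I = 20$
$- 40 I A{\left(7,-4 + 1 \cdot 1 \right)} = \left(-40\right) 20 \cdot 3 = \left(-800\right) 3 = -2400$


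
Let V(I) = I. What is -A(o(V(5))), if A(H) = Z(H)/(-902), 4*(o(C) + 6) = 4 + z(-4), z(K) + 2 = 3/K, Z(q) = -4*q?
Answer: 91/3608 ≈ 0.025222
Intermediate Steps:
z(K) = -2 + 3/K
o(C) = -91/16 (o(C) = -6 + (4 + (-2 + 3/(-4)))/4 = -6 + (4 + (-2 + 3*(-1/4)))/4 = -6 + (4 + (-2 - 3/4))/4 = -6 + (4 - 11/4)/4 = -6 + (1/4)*(5/4) = -6 + 5/16 = -91/16)
A(H) = 2*H/451 (A(H) = -4*H/(-902) = -4*H*(-1/902) = 2*H/451)
-A(o(V(5))) = -2*(-91)/(451*16) = -1*(-91/3608) = 91/3608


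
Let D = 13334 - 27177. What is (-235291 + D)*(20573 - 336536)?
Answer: 78717126042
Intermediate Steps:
D = -13843
(-235291 + D)*(20573 - 336536) = (-235291 - 13843)*(20573 - 336536) = -249134*(-315963) = 78717126042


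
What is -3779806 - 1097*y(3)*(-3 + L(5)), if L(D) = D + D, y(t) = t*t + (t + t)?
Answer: -3894991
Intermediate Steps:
y(t) = t² + 2*t
L(D) = 2*D
-3779806 - 1097*y(3)*(-3 + L(5)) = -3779806 - 1097*(3*(2 + 3))*(-3 + 2*5) = -3779806 - 1097*(3*5)*(-3 + 10) = -3779806 - 1097*15*7 = -3779806 - 1097*105 = -3779806 - 1*115185 = -3779806 - 115185 = -3894991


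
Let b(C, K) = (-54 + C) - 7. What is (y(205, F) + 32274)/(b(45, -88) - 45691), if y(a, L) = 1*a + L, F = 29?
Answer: -32508/45707 ≈ -0.71123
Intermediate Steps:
b(C, K) = -61 + C
y(a, L) = L + a (y(a, L) = a + L = L + a)
(y(205, F) + 32274)/(b(45, -88) - 45691) = ((29 + 205) + 32274)/((-61 + 45) - 45691) = (234 + 32274)/(-16 - 45691) = 32508/(-45707) = 32508*(-1/45707) = -32508/45707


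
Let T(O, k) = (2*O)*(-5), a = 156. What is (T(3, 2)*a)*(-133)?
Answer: 622440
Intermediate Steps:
T(O, k) = -10*O
(T(3, 2)*a)*(-133) = (-10*3*156)*(-133) = -30*156*(-133) = -4680*(-133) = 622440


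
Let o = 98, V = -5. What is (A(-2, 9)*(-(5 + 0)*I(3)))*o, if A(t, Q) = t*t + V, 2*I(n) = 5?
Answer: 1225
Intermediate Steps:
I(n) = 5/2 (I(n) = (½)*5 = 5/2)
A(t, Q) = -5 + t² (A(t, Q) = t*t - 5 = t² - 5 = -5 + t²)
(A(-2, 9)*(-(5 + 0)*I(3)))*o = ((-5 + (-2)²)*(-(5 + 0)*5/2))*98 = ((-5 + 4)*(-5*5/2))*98 = -(-1)*25/2*98 = -1*(-25/2)*98 = (25/2)*98 = 1225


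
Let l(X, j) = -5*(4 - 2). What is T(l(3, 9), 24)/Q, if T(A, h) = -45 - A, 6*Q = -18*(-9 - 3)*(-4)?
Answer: 35/144 ≈ 0.24306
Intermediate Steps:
l(X, j) = -10 (l(X, j) = -5*2 = -10)
Q = -144 (Q = (-18*(-9 - 3)*(-4))/6 = (-18*(-12)*(-4))/6 = (216*(-4))/6 = (1/6)*(-864) = -144)
T(l(3, 9), 24)/Q = (-45 - 1*(-10))/(-144) = (-45 + 10)*(-1/144) = -35*(-1/144) = 35/144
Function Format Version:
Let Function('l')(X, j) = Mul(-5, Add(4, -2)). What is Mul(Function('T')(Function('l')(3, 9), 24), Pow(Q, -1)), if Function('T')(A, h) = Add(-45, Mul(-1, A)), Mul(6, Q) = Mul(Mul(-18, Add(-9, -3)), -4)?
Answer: Rational(35, 144) ≈ 0.24306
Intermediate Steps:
Function('l')(X, j) = -10 (Function('l')(X, j) = Mul(-5, 2) = -10)
Q = -144 (Q = Mul(Rational(1, 6), Mul(Mul(-18, Add(-9, -3)), -4)) = Mul(Rational(1, 6), Mul(Mul(-18, -12), -4)) = Mul(Rational(1, 6), Mul(216, -4)) = Mul(Rational(1, 6), -864) = -144)
Mul(Function('T')(Function('l')(3, 9), 24), Pow(Q, -1)) = Mul(Add(-45, Mul(-1, -10)), Pow(-144, -1)) = Mul(Add(-45, 10), Rational(-1, 144)) = Mul(-35, Rational(-1, 144)) = Rational(35, 144)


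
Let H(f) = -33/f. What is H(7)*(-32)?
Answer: 1056/7 ≈ 150.86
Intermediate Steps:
H(7)*(-32) = -33/7*(-32) = 1056/7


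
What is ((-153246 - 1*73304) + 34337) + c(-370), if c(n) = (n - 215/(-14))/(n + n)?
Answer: -398264343/2072 ≈ -1.9221e+5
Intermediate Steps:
c(n) = (215/14 + n)/(2*n) (c(n) = (n - 215*(-1/14))/((2*n)) = (n + 215/14)*(1/(2*n)) = (215/14 + n)*(1/(2*n)) = (215/14 + n)/(2*n))
((-153246 - 1*73304) + 34337) + c(-370) = ((-153246 - 1*73304) + 34337) + (1/28)*(215 + 14*(-370))/(-370) = ((-153246 - 73304) + 34337) + (1/28)*(-1/370)*(215 - 5180) = (-226550 + 34337) + (1/28)*(-1/370)*(-4965) = -192213 + 993/2072 = -398264343/2072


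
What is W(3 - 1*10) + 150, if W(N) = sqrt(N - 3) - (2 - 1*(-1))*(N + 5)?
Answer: 156 + I*sqrt(10) ≈ 156.0 + 3.1623*I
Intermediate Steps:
W(N) = -15 + sqrt(-3 + N) - 3*N (W(N) = sqrt(-3 + N) - (2 + 1)*(5 + N) = sqrt(-3 + N) - 3*(5 + N) = sqrt(-3 + N) - (15 + 3*N) = sqrt(-3 + N) + (-15 - 3*N) = -15 + sqrt(-3 + N) - 3*N)
W(3 - 1*10) + 150 = (-15 + sqrt(-3 + (3 - 1*10)) - 3*(3 - 1*10)) + 150 = (-15 + sqrt(-3 + (3 - 10)) - 3*(3 - 10)) + 150 = (-15 + sqrt(-3 - 7) - 3*(-7)) + 150 = (-15 + sqrt(-10) + 21) + 150 = (-15 + I*sqrt(10) + 21) + 150 = (6 + I*sqrt(10)) + 150 = 156 + I*sqrt(10)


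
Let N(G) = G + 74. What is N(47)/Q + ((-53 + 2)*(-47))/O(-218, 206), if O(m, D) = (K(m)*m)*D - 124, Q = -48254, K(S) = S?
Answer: -534451691/236198987140 ≈ -0.0022627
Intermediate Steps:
N(G) = 74 + G
O(m, D) = -124 + D*m² (O(m, D) = (m*m)*D - 124 = m²*D - 124 = D*m² - 124 = -124 + D*m²)
N(47)/Q + ((-53 + 2)*(-47))/O(-218, 206) = (74 + 47)/(-48254) + ((-53 + 2)*(-47))/(-124 + 206*(-218)²) = 121*(-1/48254) + (-51*(-47))/(-124 + 206*47524) = -121/48254 + 2397/(-124 + 9789944) = -121/48254 + 2397/9789820 = -534451691/236198987140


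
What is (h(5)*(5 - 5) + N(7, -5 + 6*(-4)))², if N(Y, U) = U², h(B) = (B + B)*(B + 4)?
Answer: 707281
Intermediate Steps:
h(B) = 2*B*(4 + B) (h(B) = (2*B)*(4 + B) = 2*B*(4 + B))
(h(5)*(5 - 5) + N(7, -5 + 6*(-4)))² = ((2*5*(4 + 5))*(5 - 5) + (-5 + 6*(-4))²)² = ((2*5*9)*0 + (-5 - 24)²)² = (90*0 + (-29)²)² = (0 + 841)² = 841² = 707281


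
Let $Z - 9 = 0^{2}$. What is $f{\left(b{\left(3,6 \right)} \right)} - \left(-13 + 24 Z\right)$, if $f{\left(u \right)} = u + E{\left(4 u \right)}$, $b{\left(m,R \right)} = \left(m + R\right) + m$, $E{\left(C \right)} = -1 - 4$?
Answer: $-196$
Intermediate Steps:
$E{\left(C \right)} = -5$
$Z = 9$ ($Z = 9 + 0^{2} = 9 + 0 = 9$)
$b{\left(m,R \right)} = R + 2 m$ ($b{\left(m,R \right)} = \left(R + m\right) + m = R + 2 m$)
$f{\left(u \right)} = -5 + u$ ($f{\left(u \right)} = u - 5 = -5 + u$)
$f{\left(b{\left(3,6 \right)} \right)} - \left(-13 + 24 Z\right) = \left(-5 + \left(6 + 2 \cdot 3\right)\right) + \left(13 - 216\right) = \left(-5 + \left(6 + 6\right)\right) + \left(13 - 216\right) = \left(-5 + 12\right) - 203 = 7 - 203 = -196$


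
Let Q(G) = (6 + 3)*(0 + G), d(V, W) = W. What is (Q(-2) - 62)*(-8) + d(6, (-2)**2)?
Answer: 644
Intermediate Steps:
Q(G) = 9*G
(Q(-2) - 62)*(-8) + d(6, (-2)**2) = (9*(-2) - 62)*(-8) + (-2)**2 = (-18 - 62)*(-8) + 4 = -80*(-8) + 4 = 640 + 4 = 644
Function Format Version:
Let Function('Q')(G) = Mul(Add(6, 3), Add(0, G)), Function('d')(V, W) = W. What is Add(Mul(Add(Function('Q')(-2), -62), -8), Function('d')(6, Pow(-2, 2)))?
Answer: 644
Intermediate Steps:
Function('Q')(G) = Mul(9, G)
Add(Mul(Add(Function('Q')(-2), -62), -8), Function('d')(6, Pow(-2, 2))) = Add(Mul(Add(Mul(9, -2), -62), -8), Pow(-2, 2)) = Add(Mul(Add(-18, -62), -8), 4) = Add(Mul(-80, -8), 4) = Add(640, 4) = 644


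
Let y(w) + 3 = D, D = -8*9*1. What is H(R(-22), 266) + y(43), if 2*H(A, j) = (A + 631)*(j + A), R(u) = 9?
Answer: 87925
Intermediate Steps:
D = -72 (D = -72*1 = -72)
y(w) = -75 (y(w) = -3 - 72 = -75)
H(A, j) = (631 + A)*(A + j)/2 (H(A, j) = ((A + 631)*(j + A))/2 = ((631 + A)*(A + j))/2 = (631 + A)*(A + j)/2)
H(R(-22), 266) + y(43) = ((1/2)*9**2 + (631/2)*9 + (631/2)*266 + (1/2)*9*266) - 75 = ((1/2)*81 + 5679/2 + 83923 + 1197) - 75 = (81/2 + 5679/2 + 83923 + 1197) - 75 = 88000 - 75 = 87925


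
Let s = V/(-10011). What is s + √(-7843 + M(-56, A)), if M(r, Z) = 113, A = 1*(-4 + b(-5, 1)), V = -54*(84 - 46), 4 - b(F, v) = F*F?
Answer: 684/3337 + I*√7730 ≈ 0.20497 + 87.92*I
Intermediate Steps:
b(F, v) = 4 - F² (b(F, v) = 4 - F*F = 4 - F²)
V = -2052 (V = -54*38 = -2052)
A = -25 (A = 1*(-4 + (4 - 1*(-5)²)) = 1*(-4 + (4 - 1*25)) = 1*(-4 + (4 - 25)) = 1*(-4 - 21) = 1*(-25) = -25)
s = 684/3337 (s = -2052/(-10011) = -2052*(-1/10011) = 684/3337 ≈ 0.20497)
s + √(-7843 + M(-56, A)) = 684/3337 + √(-7843 + 113) = 684/3337 + √(-7730) = 684/3337 + I*√7730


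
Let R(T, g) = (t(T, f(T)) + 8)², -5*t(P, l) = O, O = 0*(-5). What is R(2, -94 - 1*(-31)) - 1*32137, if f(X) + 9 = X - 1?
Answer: -32073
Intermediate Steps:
O = 0
f(X) = -10 + X (f(X) = -9 + (X - 1) = -9 + (-1 + X) = -10 + X)
t(P, l) = 0 (t(P, l) = -⅕*0 = 0)
R(T, g) = 64 (R(T, g) = (0 + 8)² = 8² = 64)
R(2, -94 - 1*(-31)) - 1*32137 = 64 - 1*32137 = 64 - 32137 = -32073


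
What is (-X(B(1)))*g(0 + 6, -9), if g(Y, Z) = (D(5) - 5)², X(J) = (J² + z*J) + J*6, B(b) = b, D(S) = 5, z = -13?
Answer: 0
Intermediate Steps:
X(J) = J² - 7*J (X(J) = (J² - 13*J) + J*6 = (J² - 13*J) + 6*J = J² - 7*J)
g(Y, Z) = 0 (g(Y, Z) = (5 - 5)² = 0² = 0)
(-X(B(1)))*g(0 + 6, -9) = -(-7 + 1)*0 = -(-6)*0 = -1*(-6)*0 = 6*0 = 0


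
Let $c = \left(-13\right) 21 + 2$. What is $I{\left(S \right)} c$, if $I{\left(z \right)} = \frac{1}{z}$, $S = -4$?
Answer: $\frac{271}{4} \approx 67.75$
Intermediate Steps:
$c = -271$ ($c = -273 + 2 = -271$)
$I{\left(S \right)} c = \frac{1}{-4} \left(-271\right) = \left(- \frac{1}{4}\right) \left(-271\right) = \frac{271}{4}$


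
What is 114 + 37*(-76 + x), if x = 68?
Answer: -182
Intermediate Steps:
114 + 37*(-76 + x) = 114 + 37*(-76 + 68) = 114 + 37*(-8) = 114 - 296 = -182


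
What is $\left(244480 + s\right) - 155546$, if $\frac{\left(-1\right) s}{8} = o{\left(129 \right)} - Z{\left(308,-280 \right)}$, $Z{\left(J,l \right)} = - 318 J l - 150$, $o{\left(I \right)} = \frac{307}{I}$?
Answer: $\frac{28313213470}{129} \approx 2.1948 \cdot 10^{8}$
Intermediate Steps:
$Z{\left(J,l \right)} = -150 - 318 J l$ ($Z{\left(J,l \right)} = - 318 J l - 150 = -150 - 318 J l$)
$s = \frac{28301740984}{129}$ ($s = - 8 \left(\frac{307}{129} - \left(-150 - 97944 \left(-280\right)\right)\right) = - 8 \left(307 \cdot \frac{1}{129} - \left(-150 + 27424320\right)\right) = - 8 \left(\frac{307}{129} - 27424170\right) = \left(-8\right) \left(- \frac{3537717623}{129}\right) = \frac{28301740984}{129} \approx 2.1939 \cdot 10^{8}$)
$\left(244480 + s\right) - 155546 = \left(244480 + \frac{28301740984}{129}\right) - 155546 = \frac{28333278904}{129} - 155546 = \frac{28313213470}{129}$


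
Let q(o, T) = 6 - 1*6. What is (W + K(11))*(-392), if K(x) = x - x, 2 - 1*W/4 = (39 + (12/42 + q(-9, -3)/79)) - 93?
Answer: -87360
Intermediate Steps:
q(o, T) = 0 (q(o, T) = 6 - 6 = 0)
W = 1560/7 (W = 8 - 4*((39 + (12/42 + 0/79)) - 93) = 8 - 4*((39 + (12*(1/42) + 0*(1/79))) - 93) = 8 - 4*((39 + (2/7 + 0)) - 93) = 8 - 4*((39 + 2/7) - 93) = 8 - 4*(275/7 - 93) = 8 - 4*(-376/7) = 8 + 1504/7 = 1560/7 ≈ 222.86)
K(x) = 0
(W + K(11))*(-392) = (1560/7 + 0)*(-392) = (1560/7)*(-392) = -87360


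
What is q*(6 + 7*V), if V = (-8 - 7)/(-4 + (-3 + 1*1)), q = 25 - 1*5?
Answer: 470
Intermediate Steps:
q = 20 (q = 25 - 5 = 20)
V = 5/2 (V = -15/(-4 + (-3 + 1)) = -15/(-4 - 2) = -15/(-6) = -15*(-⅙) = 5/2 ≈ 2.5000)
q*(6 + 7*V) = 20*(6 + 7*(5/2)) = 20*(6 + 35/2) = 20*(47/2) = 470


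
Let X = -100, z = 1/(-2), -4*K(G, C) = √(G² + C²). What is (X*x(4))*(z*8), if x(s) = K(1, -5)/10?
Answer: -10*√26 ≈ -50.990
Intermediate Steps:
K(G, C) = -√(C² + G²)/4 (K(G, C) = -√(G² + C²)/4 = -√(C² + G²)/4)
z = -½ ≈ -0.50000
x(s) = -√26/40 (x(s) = -√((-5)² + 1²)/4/10 = -√(25 + 1)/4*(⅒) = -√26/4*(⅒) = -√26/40)
(X*x(4))*(z*8) = (-(-5)*√26/2)*(-½*8) = (5*√26/2)*(-4) = -10*√26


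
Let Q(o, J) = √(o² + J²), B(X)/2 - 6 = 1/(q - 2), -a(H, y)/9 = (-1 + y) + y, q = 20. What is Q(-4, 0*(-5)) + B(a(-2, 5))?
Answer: 145/9 ≈ 16.111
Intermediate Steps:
a(H, y) = 9 - 18*y (a(H, y) = -9*((-1 + y) + y) = -9*(-1 + 2*y) = 9 - 18*y)
B(X) = 109/9 (B(X) = 12 + 2/(20 - 2) = 12 + 2/18 = 12 + 2*(1/18) = 12 + ⅑ = 109/9)
Q(o, J) = √(J² + o²)
Q(-4, 0*(-5)) + B(a(-2, 5)) = √((0*(-5))² + (-4)²) + 109/9 = √(0² + 16) + 109/9 = √(0 + 16) + 109/9 = √16 + 109/9 = 4 + 109/9 = 145/9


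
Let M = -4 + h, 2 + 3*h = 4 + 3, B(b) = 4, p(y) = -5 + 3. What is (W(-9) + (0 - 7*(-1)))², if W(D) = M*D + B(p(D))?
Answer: 1024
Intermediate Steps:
p(y) = -2
h = 5/3 (h = -⅔ + (4 + 3)/3 = -⅔ + (⅓)*7 = -⅔ + 7/3 = 5/3 ≈ 1.6667)
M = -7/3 (M = -4 + 5/3 = -7/3 ≈ -2.3333)
W(D) = 4 - 7*D/3 (W(D) = -7*D/3 + 4 = 4 - 7*D/3)
(W(-9) + (0 - 7*(-1)))² = ((4 - 7/3*(-9)) + (0 - 7*(-1)))² = ((4 + 21) + (0 + 7))² = (25 + 7)² = 32² = 1024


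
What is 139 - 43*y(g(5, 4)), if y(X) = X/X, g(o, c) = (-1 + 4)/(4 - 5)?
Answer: 96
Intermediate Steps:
g(o, c) = -3 (g(o, c) = 3/(-1) = 3*(-1) = -3)
y(X) = 1
139 - 43*y(g(5, 4)) = 139 - 43*1 = 139 - 43 = 96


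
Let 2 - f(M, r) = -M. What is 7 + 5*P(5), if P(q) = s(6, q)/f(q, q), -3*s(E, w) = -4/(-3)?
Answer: 421/63 ≈ 6.6825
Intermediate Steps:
f(M, r) = 2 + M (f(M, r) = 2 - (-1)*M = 2 + M)
s(E, w) = -4/9 (s(E, w) = -(-4)/(3*(-3)) = -(-4)*(-1)/(3*3) = -⅓*4/3 = -4/9)
P(q) = -4/(9*(2 + q))
7 + 5*P(5) = 7 + 5*(-4/(18 + 9*5)) = 7 + 5*(-4/(18 + 45)) = 7 + 5*(-4/63) = 7 - 20/63 = 421/63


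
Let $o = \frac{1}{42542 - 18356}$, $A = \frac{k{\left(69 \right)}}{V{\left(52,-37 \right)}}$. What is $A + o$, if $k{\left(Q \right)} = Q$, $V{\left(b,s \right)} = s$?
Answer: $- \frac{1668797}{894882} \approx -1.8648$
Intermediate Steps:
$A = - \frac{69}{37}$ ($A = \frac{69}{-37} = 69 \left(- \frac{1}{37}\right) = - \frac{69}{37} \approx -1.8649$)
$o = \frac{1}{24186} \approx 4.1346 \cdot 10^{-5}$
$A + o = - \frac{69}{37} + \frac{1}{24186} = - \frac{1668797}{894882}$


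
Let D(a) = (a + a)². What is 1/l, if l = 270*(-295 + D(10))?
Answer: 1/28350 ≈ 3.5273e-5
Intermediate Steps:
D(a) = 4*a² (D(a) = (2*a)² = 4*a²)
l = 28350 (l = 270*(-295 + 4*10²) = 270*(-295 + 4*100) = 270*(-295 + 400) = 270*105 = 28350)
1/l = 1/28350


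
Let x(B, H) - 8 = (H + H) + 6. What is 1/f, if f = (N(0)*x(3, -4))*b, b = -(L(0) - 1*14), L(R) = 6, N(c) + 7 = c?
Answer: -1/336 ≈ -0.0029762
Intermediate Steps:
N(c) = -7 + c
x(B, H) = 14 + 2*H (x(B, H) = 8 + ((H + H) + 6) = 8 + (2*H + 6) = 8 + (6 + 2*H) = 14 + 2*H)
b = 8 (b = -(6 - 1*14) = -(6 - 14) = -1*(-8) = 8)
f = -336 (f = ((-7 + 0)*(14 + 2*(-4)))*8 = -7*(14 - 8)*8 = -7*6*8 = -42*8 = -336)
1/f = 1/(-336) = -1/336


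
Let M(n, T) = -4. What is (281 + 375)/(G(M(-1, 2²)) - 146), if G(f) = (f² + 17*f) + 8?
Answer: -328/95 ≈ -3.4526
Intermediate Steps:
G(f) = 8 + f² + 17*f
(281 + 375)/(G(M(-1, 2²)) - 146) = (281 + 375)/((8 + (-4)² + 17*(-4)) - 146) = 656/((8 + 16 - 68) - 146) = 656/(-44 - 146) = 656/(-190) = 656*(-1/190) = -328/95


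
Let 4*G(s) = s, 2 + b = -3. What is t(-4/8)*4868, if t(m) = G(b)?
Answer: -6085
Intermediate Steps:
b = -5 (b = -2 - 3 = -5)
G(s) = s/4
t(m) = -5/4 (t(m) = (¼)*(-5) = -5/4)
t(-4/8)*4868 = -5/4*4868 = -6085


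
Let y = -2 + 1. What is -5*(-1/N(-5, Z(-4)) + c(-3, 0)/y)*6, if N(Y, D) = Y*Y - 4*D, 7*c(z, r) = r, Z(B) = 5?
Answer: 6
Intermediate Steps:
c(z, r) = r/7
N(Y, D) = Y² - 4*D
y = -1
-5*(-1/N(-5, Z(-4)) + c(-3, 0)/y)*6 = -5*(-1/((-5)² - 4*5) + ((⅐)*0)/(-1))*6 = -5*(-1/(25 - 20) + 0*(-1))*6 = -5*(-1/5 + 0)*6 = -5*(-1*⅕ + 0)*6 = -5*(-⅕ + 0)*6 = -5*(-⅕)*6 = 1*6 = 6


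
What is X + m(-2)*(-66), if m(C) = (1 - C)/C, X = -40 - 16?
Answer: 43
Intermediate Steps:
X = -56
m(C) = (1 - C)/C
X + m(-2)*(-66) = -56 + ((1 - 1*(-2))/(-2))*(-66) = -56 - (1 + 2)/2*(-66) = -56 - ½*3*(-66) = -56 - 3/2*(-66) = -56 + 99 = 43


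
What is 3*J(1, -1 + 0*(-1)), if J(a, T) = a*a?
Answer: 3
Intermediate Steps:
J(a, T) = a**2
3*J(1, -1 + 0*(-1)) = 3*1**2 = 3*1 = 3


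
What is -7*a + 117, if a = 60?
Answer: -303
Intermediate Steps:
-7*a + 117 = -7*60 + 117 = -420 + 117 = -303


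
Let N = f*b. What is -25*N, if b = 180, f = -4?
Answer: 18000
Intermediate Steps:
N = -720 (N = -4*180 = -720)
-25*N = -25*(-720) = 18000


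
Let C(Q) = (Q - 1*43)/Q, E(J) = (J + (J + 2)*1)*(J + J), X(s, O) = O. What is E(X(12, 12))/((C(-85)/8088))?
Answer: 3351465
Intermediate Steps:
E(J) = 2*J*(2 + 2*J) (E(J) = (J + (2 + J)*1)*(2*J) = (J + (2 + J))*(2*J) = (2 + 2*J)*(2*J) = 2*J*(2 + 2*J))
C(Q) = (-43 + Q)/Q (C(Q) = (Q - 43)/Q = (-43 + Q)/Q)
E(X(12, 12))/((C(-85)/8088)) = (4*12*(1 + 12))/((((-43 - 85)/(-85))/8088)) = (4*12*13)/((-1/85*(-128)*(1/8088))) = 624/(((128/85)*(1/8088))) = 624/(16/85935) = 624*(85935/16) = 3351465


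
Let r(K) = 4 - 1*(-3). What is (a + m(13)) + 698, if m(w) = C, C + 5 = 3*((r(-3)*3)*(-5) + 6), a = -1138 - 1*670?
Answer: -1412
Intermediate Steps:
r(K) = 7 (r(K) = 4 + 3 = 7)
a = -1808 (a = -1138 - 670 = -1808)
C = -302 (C = -5 + 3*((7*3)*(-5) + 6) = -5 + 3*(21*(-5) + 6) = -5 + 3*(-105 + 6) = -5 + 3*(-99) = -5 - 297 = -302)
m(w) = -302
(a + m(13)) + 698 = (-1808 - 302) + 698 = -2110 + 698 = -1412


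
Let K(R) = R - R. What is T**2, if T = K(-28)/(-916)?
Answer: 0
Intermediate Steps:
K(R) = 0
T = 0 (T = 0/(-916) = 0*(-1/916) = 0)
T**2 = 0**2 = 0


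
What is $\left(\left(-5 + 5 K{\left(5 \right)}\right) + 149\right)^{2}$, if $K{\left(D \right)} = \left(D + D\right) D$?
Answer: $155236$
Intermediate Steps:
$K{\left(D \right)} = 2 D^{2}$ ($K{\left(D \right)} = 2 D D = 2 D^{2}$)
$\left(\left(-5 + 5 K{\left(5 \right)}\right) + 149\right)^{2} = \left(\left(-5 + 5 \cdot 2 \cdot 5^{2}\right) + 149\right)^{2} = \left(\left(-5 + 5 \cdot 2 \cdot 25\right) + 149\right)^{2} = \left(\left(-5 + 5 \cdot 50\right) + 149\right)^{2} = \left(\left(-5 + 250\right) + 149\right)^{2} = \left(245 + 149\right)^{2} = 394^{2} = 155236$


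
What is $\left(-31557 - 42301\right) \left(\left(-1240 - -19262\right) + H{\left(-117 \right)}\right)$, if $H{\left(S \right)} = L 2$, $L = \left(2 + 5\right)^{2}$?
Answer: $-1338306960$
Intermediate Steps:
$L = 49$ ($L = 7^{2} = 49$)
$H{\left(S \right)} = 98$ ($H{\left(S \right)} = 49 \cdot 2 = 98$)
$\left(-31557 - 42301\right) \left(\left(-1240 - -19262\right) + H{\left(-117 \right)}\right) = \left(-31557 - 42301\right) \left(\left(-1240 - -19262\right) + 98\right) = - 73858 \left(\left(-1240 + 19262\right) + 98\right) = - 73858 \left(18022 + 98\right) = \left(-73858\right) 18120 = -1338306960$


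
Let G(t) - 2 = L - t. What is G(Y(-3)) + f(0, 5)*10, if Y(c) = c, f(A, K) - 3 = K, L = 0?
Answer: 85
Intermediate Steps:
f(A, K) = 3 + K
G(t) = 2 - t (G(t) = 2 + (0 - t) = 2 - t)
G(Y(-3)) + f(0, 5)*10 = (2 - 1*(-3)) + (3 + 5)*10 = (2 + 3) + 8*10 = 5 + 80 = 85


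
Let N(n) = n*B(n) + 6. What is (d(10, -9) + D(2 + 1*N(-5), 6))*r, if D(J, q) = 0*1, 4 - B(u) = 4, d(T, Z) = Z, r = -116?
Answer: 1044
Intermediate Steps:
B(u) = 0 (B(u) = 4 - 1*4 = 4 - 4 = 0)
N(n) = 6 (N(n) = n*0 + 6 = 0 + 6 = 6)
D(J, q) = 0
(d(10, -9) + D(2 + 1*N(-5), 6))*r = (-9 + 0)*(-116) = -9*(-116) = 1044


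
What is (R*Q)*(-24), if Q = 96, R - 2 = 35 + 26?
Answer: -145152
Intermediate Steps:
R = 63 (R = 2 + (35 + 26) = 2 + 61 = 63)
(R*Q)*(-24) = (63*96)*(-24) = 6048*(-24) = -145152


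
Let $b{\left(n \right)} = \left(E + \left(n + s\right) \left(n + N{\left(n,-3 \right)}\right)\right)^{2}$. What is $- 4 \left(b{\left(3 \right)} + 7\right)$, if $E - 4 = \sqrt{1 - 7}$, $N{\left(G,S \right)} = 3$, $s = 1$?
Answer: $-3140 - 224 i \sqrt{6} \approx -3140.0 - 548.69 i$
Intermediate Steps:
$E = 4 + i \sqrt{6}$ ($E = 4 + \sqrt{1 - 7} = 4 + \sqrt{-6} = 4 + i \sqrt{6} \approx 4.0 + 2.4495 i$)
$b{\left(n \right)} = \left(4 + i \sqrt{6} + \left(1 + n\right) \left(3 + n\right)\right)^{2}$ ($b{\left(n \right)} = \left(\left(4 + i \sqrt{6}\right) + \left(n + 1\right) \left(n + 3\right)\right)^{2} = \left(\left(4 + i \sqrt{6}\right) + \left(1 + n\right) \left(3 + n\right)\right)^{2} = \left(4 + i \sqrt{6} + \left(1 + n\right) \left(3 + n\right)\right)^{2}$)
$- 4 \left(b{\left(3 \right)} + 7\right) = - 4 \left(\left(7 + 3^{2} + 4 \cdot 3 + i \sqrt{6}\right)^{2} + 7\right) = - 4 \left(\left(7 + 9 + 12 + i \sqrt{6}\right)^{2} + 7\right) = - 4 \left(\left(28 + i \sqrt{6}\right)^{2} + 7\right) = - 4 \left(7 + \left(28 + i \sqrt{6}\right)^{2}\right) = -28 - 4 \left(28 + i \sqrt{6}\right)^{2}$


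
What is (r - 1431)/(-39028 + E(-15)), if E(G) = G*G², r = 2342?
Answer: -911/42403 ≈ -0.021484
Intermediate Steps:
E(G) = G³
(r - 1431)/(-39028 + E(-15)) = (2342 - 1431)/(-39028 + (-15)³) = 911/(-39028 - 3375) = 911/(-42403) = 911*(-1/42403) = -911/42403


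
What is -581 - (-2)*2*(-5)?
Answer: -601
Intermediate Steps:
-581 - (-2)*2*(-5) = -581 - 2*(-2)*(-5) = -581 + 4*(-5) = -581 - 20 = -601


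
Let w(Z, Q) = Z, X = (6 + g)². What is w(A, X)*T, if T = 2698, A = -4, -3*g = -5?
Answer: -10792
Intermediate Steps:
g = 5/3 (g = -⅓*(-5) = 5/3 ≈ 1.6667)
X = 529/9 (X = (6 + 5/3)² = (23/3)² = 529/9 ≈ 58.778)
w(A, X)*T = -4*2698 = -10792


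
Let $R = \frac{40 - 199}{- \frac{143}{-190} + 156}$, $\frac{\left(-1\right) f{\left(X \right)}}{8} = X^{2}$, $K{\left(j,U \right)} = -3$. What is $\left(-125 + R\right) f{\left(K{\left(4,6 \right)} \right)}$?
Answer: $\frac{270222120}{29783} \approx 9073.0$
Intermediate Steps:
$f{\left(X \right)} = - 8 X^{2}$
$R = - \frac{30210}{29783}$ ($R = - \frac{159}{\left(-143\right) \left(- \frac{1}{190}\right) + 156} = - \frac{159}{\frac{143}{190} + 156} = - \frac{159}{\frac{29783}{190}} = \left(-159\right) \frac{190}{29783} = - \frac{30210}{29783} \approx -1.0143$)
$\left(-125 + R\right) f{\left(K{\left(4,6 \right)} \right)} = \left(-125 - \frac{30210}{29783}\right) \left(- 8 \left(-3\right)^{2}\right) = - \frac{3753085 \left(\left(-8\right) 9\right)}{29783} = \left(- \frac{3753085}{29783}\right) \left(-72\right) = \frac{270222120}{29783}$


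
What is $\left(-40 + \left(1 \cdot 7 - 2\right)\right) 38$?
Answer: $-1330$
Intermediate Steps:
$\left(-40 + \left(1 \cdot 7 - 2\right)\right) 38 = \left(-40 + \left(7 - 2\right)\right) 38 = \left(-40 + 5\right) 38 = \left(-35\right) 38 = -1330$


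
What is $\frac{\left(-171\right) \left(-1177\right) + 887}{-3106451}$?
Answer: $- \frac{202154}{3106451} \approx -0.065076$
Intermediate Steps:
$\frac{\left(-171\right) \left(-1177\right) + 887}{-3106451} = \left(201267 + 887\right) \left(- \frac{1}{3106451}\right) = 202154 \left(- \frac{1}{3106451}\right) = - \frac{202154}{3106451}$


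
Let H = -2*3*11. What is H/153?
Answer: -22/51 ≈ -0.43137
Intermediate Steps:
H = -66 (H = -6*11 = -66)
H/153 = -66/153 = -66*1/153 = -22/51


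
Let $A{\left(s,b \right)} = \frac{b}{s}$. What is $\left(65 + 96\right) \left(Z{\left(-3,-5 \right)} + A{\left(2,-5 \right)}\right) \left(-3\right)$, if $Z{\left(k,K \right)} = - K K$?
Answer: $\frac{26565}{2} \approx 13283.0$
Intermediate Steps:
$Z{\left(k,K \right)} = - K^{2}$
$\left(65 + 96\right) \left(Z{\left(-3,-5 \right)} + A{\left(2,-5 \right)}\right) \left(-3\right) = \left(65 + 96\right) \left(- \left(-5\right)^{2} - \frac{5}{2}\right) \left(-3\right) = 161 \left(\left(-1\right) 25 - \frac{5}{2}\right) \left(-3\right) = 161 \left(-25 - \frac{5}{2}\right) \left(-3\right) = 161 \left(\left(- \frac{55}{2}\right) \left(-3\right)\right) = 161 \cdot \frac{165}{2} = \frac{26565}{2}$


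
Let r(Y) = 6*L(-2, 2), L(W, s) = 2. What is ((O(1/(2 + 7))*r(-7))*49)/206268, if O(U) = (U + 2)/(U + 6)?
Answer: 931/945395 ≈ 0.00098477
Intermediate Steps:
O(U) = (2 + U)/(6 + U)
r(Y) = 12 (r(Y) = 6*2 = 12)
((O(1/(2 + 7))*r(-7))*49)/206268 = ((((2 + 1/(2 + 7))/(6 + 1/(2 + 7)))*12)*49)/206268 = ((((2 + 1/9)/(6 + 1/9))*12)*49)*(1/206268) = ((((2 + ⅑)/(6 + ⅑))*12)*49)*(1/206268) = ((((19/9)/(55/9))*12)*49)*(1/206268) = ((((9/55)*(19/9))*12)*49)*(1/206268) = (((19/55)*12)*49)*(1/206268) = ((228/55)*49)*(1/206268) = (11172/55)*(1/206268) = 931/945395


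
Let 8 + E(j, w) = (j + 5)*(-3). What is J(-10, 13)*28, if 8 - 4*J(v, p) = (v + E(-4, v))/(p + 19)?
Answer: 1939/32 ≈ 60.594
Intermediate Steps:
E(j, w) = -23 - 3*j (E(j, w) = -8 + (j + 5)*(-3) = -8 + (5 + j)*(-3) = -8 + (-15 - 3*j) = -23 - 3*j)
J(v, p) = 2 - (-11 + v)/(4*(19 + p)) (J(v, p) = 2 - (v + (-23 - 3*(-4)))/(4*(p + 19)) = 2 - (v + (-23 + 12))/(4*(19 + p)) = 2 - (v - 11)/(4*(19 + p)) = 2 - (-11 + v)/(4*(19 + p)))
J(-10, 13)*28 = ((163 - 1*(-10) + 8*13)/(4*(19 + 13)))*28 = ((¼)*(163 + 10 + 104)/32)*28 = ((¼)*(1/32)*277)*28 = (277/128)*28 = 1939/32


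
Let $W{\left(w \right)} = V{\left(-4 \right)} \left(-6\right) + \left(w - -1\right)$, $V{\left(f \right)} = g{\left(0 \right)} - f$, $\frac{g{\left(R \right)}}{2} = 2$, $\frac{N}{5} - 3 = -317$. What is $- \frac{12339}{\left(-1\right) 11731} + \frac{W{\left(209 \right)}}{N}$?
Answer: $\frac{8735904}{9208835} \approx 0.94864$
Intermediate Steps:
$N = -1570$ ($N = 15 + 5 \left(-317\right) = 15 - 1585 = -1570$)
$g{\left(R \right)} = 4$ ($g{\left(R \right)} = 2 \cdot 2 = 4$)
$V{\left(f \right)} = 4 - f$
$W{\left(w \right)} = -47 + w$ ($W{\left(w \right)} = \left(4 - -4\right) \left(-6\right) + \left(w - -1\right) = \left(4 + 4\right) \left(-6\right) + \left(w + 1\right) = 8 \left(-6\right) + \left(1 + w\right) = -48 + \left(1 + w\right) = -47 + w$)
$- \frac{12339}{\left(-1\right) 11731} + \frac{W{\left(209 \right)}}{N} = - \frac{12339}{\left(-1\right) 11731} + \frac{-47 + 209}{-1570} = - \frac{12339}{-11731} + 162 \left(- \frac{1}{1570}\right) = \left(-12339\right) \left(- \frac{1}{11731}\right) - \frac{81}{785} = \frac{12339}{11731} - \frac{81}{785} = \frac{8735904}{9208835}$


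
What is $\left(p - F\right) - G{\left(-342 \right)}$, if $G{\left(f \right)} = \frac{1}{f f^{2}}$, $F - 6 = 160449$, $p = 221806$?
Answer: $\frac{2454143560489}{40001688} \approx 61351.0$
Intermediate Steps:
$F = 160455$ ($F = 6 + 160449 = 160455$)
$G{\left(f \right)} = \frac{1}{f^{3}}$
$\left(p - F\right) - G{\left(-342 \right)} = \left(221806 - 160455\right) - \frac{1}{-40001688} = \left(221806 - 160455\right) - - \frac{1}{40001688} = 61351 + \frac{1}{40001688} = \frac{2454143560489}{40001688}$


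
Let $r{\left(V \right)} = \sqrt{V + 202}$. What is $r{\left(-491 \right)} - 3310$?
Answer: $-3310 + 17 i \approx -3310.0 + 17.0 i$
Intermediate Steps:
$r{\left(V \right)} = \sqrt{202 + V}$
$r{\left(-491 \right)} - 3310 = \sqrt{202 - 491} - 3310 = \sqrt{-289} - 3310 = 17 i - 3310 = -3310 + 17 i$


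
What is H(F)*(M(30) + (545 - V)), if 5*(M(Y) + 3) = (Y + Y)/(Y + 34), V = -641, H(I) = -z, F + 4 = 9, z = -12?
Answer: 56793/4 ≈ 14198.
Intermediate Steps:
F = 5 (F = -4 + 9 = 5)
H(I) = 12 (H(I) = -1*(-12) = 12)
M(Y) = -3 + 2*Y/(5*(34 + Y)) (M(Y) = -3 + ((Y + Y)/(Y + 34))/5 = -3 + ((2*Y)/(34 + Y))/5 = -3 + (2*Y/(34 + Y))/5 = -3 + 2*Y/(5*(34 + Y)))
H(F)*(M(30) + (545 - V)) = 12*((-510 - 13*30)/(5*(34 + 30)) + (545 - 1*(-641))) = 12*((1/5)*(-510 - 390)/64 + (545 + 641)) = 12*((1/5)*(1/64)*(-900) + 1186) = 12*(-45/16 + 1186) = 12*(18931/16) = 56793/4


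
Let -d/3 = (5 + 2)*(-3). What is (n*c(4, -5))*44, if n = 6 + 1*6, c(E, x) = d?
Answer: 33264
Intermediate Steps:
d = 63 (d = -3*(5 + 2)*(-3) = -21*(-3) = -3*(-21) = 63)
c(E, x) = 63
n = 12 (n = 6 + 6 = 12)
(n*c(4, -5))*44 = (12*63)*44 = 756*44 = 33264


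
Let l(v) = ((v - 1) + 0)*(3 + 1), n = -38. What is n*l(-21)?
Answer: 3344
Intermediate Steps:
l(v) = -4 + 4*v (l(v) = ((-1 + v) + 0)*4 = (-1 + v)*4 = -4 + 4*v)
n*l(-21) = -38*(-4 + 4*(-21)) = -38*(-4 - 84) = -38*(-88) = 3344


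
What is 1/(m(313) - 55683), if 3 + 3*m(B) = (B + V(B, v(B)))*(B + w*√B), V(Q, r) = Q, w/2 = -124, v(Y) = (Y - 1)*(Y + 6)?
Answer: -14443/1257178881626 - 38812*√313/628589440813 ≈ -1.1039e-6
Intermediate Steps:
v(Y) = (-1 + Y)*(6 + Y)
w = -248 (w = 2*(-124) = -248)
m(B) = -1 + 2*B*(B - 248*√B)/3 (m(B) = -1 + ((B + B)*(B - 248*√B))/3 = -1 + ((2*B)*(B - 248*√B))/3 = -1 + (2*B*(B - 248*√B))/3 = -1 + 2*B*(B - 248*√B)/3)
1/(m(313) - 55683) = 1/((-1 - 155248*√313/3 + (⅔)*313²) - 55683) = 1/((-1 - 155248*√313/3 + (⅔)*97969) - 55683) = 1/((-1 - 155248*√313/3 + 195938/3) - 55683) = 1/((195935/3 - 155248*√313/3) - 55683) = 1/(28886/3 - 155248*√313/3)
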